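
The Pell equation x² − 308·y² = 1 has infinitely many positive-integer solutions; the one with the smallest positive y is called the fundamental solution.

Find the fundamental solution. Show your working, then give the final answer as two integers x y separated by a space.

351 20

[17; 1,1,4,1,1,34] for √308; ℓ=6 ⇒ convergent index 5
step 0: (17, 1)  from 17·(1,0) + (0,1)
step 1: (18, 1)  from 1·(17,1) + (1,0)
step 2: (35, 2)  from 1·(18,1) + (17,1)
…
step 4: (193, 11)  from 1·(158,9) + (35,2)
step 5: (351, 20)  from 1·(193,11) + (158,9)
(x₁, y₁) = (351, 20);  351² − 308·20² = 1 ✓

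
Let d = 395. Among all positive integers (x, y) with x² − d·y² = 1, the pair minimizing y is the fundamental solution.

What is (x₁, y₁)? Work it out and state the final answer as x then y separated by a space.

√395 = [19; 1,6,1,38, …], period ℓ=4 (even) → k=3
a_0=19:  p_0=19·1+0=19,  q_0=19·0+1=1
a_1=1:  p_1=1·19+1=20,  q_1=1·1+0=1
a_2=6:  p_2=6·20+19=139,  q_2=6·1+1=7
a_3=1:  p_3=1·139+20=159,  q_3=1·7+1=8
fundamental: x₁=159, y₁=8  (since 25281 − 395·64 = 1)

159 8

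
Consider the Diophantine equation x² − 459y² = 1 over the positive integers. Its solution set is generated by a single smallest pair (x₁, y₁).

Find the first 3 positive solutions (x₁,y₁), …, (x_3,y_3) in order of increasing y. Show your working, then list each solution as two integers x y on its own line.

[21; 2,2,1,4,21,4,1,2,2,42] for √459; ℓ=10 ⇒ convergent index 9
a_0=21:  p_0=21·1+0=21,  q_0=21·0+1=1
a_1=2:  p_1=2·21+1=43,  q_1=2·1+0=2
…
a_3=1:  p_3=1·107+43=150,  q_3=1·5+2=7
a_4=4:  p_4=4·150+107=707,  q_4=4·7+5=33
a_5=21:  p_5=21·707+150=14997,  q_5=21·33+7=700
a_6=4:  p_6=4·14997+707=60695,  q_6=4·700+33=2833
a_7=1:  p_7=1·60695+14997=75692,  q_7=1·2833+700=3533
a_8=2:  p_8=2·75692+60695=212079,  q_8=2·3533+2833=9899
a_9=2:  p_9=2·212079+75692=499850,  q_9=2·9899+3533=23331
(x₁, y₁) = (499850, 23331);  499850² − 459·23331² = 1 ✓
(x_2, y_2) = (499850·499850 + 459·23331·23331, 499850·23331 + 23331·499850) = (499700044999, 23324000700)
(x_3, y_3) = (499850·499700044999 + 459·23331·23324000700, 499850·23324000700 + 23331·499700044999) = (499550134985000450, 23317003499766669)

499850 23331
499700044999 23324000700
499550134985000450 23317003499766669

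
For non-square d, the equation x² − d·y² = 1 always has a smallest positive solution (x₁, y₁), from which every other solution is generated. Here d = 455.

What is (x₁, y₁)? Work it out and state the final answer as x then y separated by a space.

√455 = [21; 3,42, …], period ℓ=2 (even) → k=1
i=0: a=21 ⇒ p=21, q=1
i=1: a=3 ⇒ p=64, q=3
fundamental: x₁=64, y₁=3  (since 4096 − 455·9 = 1)

64 3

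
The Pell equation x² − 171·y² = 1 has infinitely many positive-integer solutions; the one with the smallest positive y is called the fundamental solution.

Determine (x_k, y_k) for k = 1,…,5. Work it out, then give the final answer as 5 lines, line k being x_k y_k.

170 13
57799 4420
19651490 1502787
6681448801 510943160
2271672940850 173719171613

d=171: √d = [13; 13,26] (ℓ=2, even), read p_1/q_1
step 0: (13, 1)  from 13·(1,0) + (0,1)
step 1: (170, 13)  from 13·(13,1) + (1,0)
fundamental: x₁=170, y₁=13  (since 28900 − 171·169 = 1)
(x_2, y_2) = (170·170 + 171·13·13, 170·13 + 13·170) = (57799, 4420)
(x_3, y_3) = (170·57799 + 171·13·4420, 170·4420 + 13·57799) = (19651490, 1502787)
(x_4, y_4) = (170·19651490 + 171·13·1502787, 170·1502787 + 13·19651490) = (6681448801, 510943160)
(x_5, y_5) = (170·6681448801 + 171·13·510943160, 170·510943160 + 13·6681448801) = (2271672940850, 173719171613)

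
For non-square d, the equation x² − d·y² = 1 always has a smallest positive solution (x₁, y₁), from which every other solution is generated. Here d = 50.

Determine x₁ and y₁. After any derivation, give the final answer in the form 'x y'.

99 14

[7; 14] for √50; ℓ=1 ⇒ convergent index 1
k=0  a_k=7  p_k/q_k = 7/1
k=1  a_k=14  p_k/q_k = 99/14
fundamental: x₁=99, y₁=14  (since 9801 − 50·196 = 1)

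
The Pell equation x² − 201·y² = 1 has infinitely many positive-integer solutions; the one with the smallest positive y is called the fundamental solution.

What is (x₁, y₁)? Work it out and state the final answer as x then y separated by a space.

√201 = [14; 5,1,1,1,2,…,1,5,28, …], period ℓ=14 (even) → k=13
a_0=14:  p_0=14·1+0=14,  q_0=14·0+1=1
…
a_5=2:  p_5=2·241+156=638,  q_5=2·17+11=45
…
a_7=8:  p_7=8·879+638=7670,  q_7=8·62+45=541
a_8=1:  p_8=1·7670+879=8549,  q_8=1·541+62=603
a_9=2:  p_9=2·8549+7670=24768,  q_9=2·603+541=1747
…
a_12=1:  p_12=1·58085+33317=91402,  q_12=1·4097+2350=6447
a_13=5:  p_13=5·91402+58085=515095,  q_13=5·6447+4097=36332
fundamental: x₁=515095, y₁=36332  (since 265322859025 − 201·1320014224 = 1)

515095 36332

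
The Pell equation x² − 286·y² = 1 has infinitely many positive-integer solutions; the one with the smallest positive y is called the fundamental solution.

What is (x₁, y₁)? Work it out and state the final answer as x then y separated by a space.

√286 → a₀=16, period (1,10,3,3,2,3,3,10,1,32); ℓ=10 even so k=9
i=0: a=16 ⇒ p=16, q=1
…
i=6: a=3 ⇒ p=15102, q=893
…
i=8: a=10 ⇒ p=512132, q=30283
i=9: a=1 ⇒ p=561835, q=33222
fundamental: x₁=561835, y₁=33222  (since 315658567225 − 286·1103701284 = 1)

561835 33222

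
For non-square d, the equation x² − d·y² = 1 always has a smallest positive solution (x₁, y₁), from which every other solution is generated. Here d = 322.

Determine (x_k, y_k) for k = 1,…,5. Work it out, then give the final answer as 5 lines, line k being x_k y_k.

323 18
208657 11628
134792099 7511670
87075487297 4852527192
56250630001763 3134725054362

√322 = [17; 1,16,1,34, …], period ℓ=4 (even) → k=3
k=0  a_k=17  p_k/q_k = 17/1
k=1  a_k=1  p_k/q_k = 18/1
k=2  a_k=16  p_k/q_k = 305/17
k=3  a_k=1  p_k/q_k = 323/18
(x₁, y₁) = (323, 18);  323² − 322·18² = 1 ✓
k=2:  x_2 = 323·323+322·18·18 = 208657,  y_2 = 323·18+18·323 = 11628
k=3:  x_3 = 323·208657+322·18·11628 = 134792099,  y_3 = 323·11628+18·208657 = 7511670
k=4:  x_4 = 323·134792099+322·18·7511670 = 87075487297,  y_4 = 323·7511670+18·134792099 = 4852527192
k=5:  x_5 = 323·87075487297+322·18·4852527192 = 56250630001763,  y_5 = 323·4852527192+18·87075487297 = 3134725054362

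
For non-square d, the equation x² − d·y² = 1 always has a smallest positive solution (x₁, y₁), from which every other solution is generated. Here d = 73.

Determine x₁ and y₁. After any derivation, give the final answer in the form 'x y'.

2281249 267000

d=73: √d = [8; 1,1,5,5,1,1,16] (ℓ=7, odd), read p_13/q_13
k=0  a_k=8  p_k/q_k = 8/1
k=1  a_k=1  p_k/q_k = 9/1
…
k=5  a_k=1  p_k/q_k = 581/68
k=6  a_k=1  p_k/q_k = 1068/125
k=7  a_k=16  p_k/q_k = 17669/2068
k=8  a_k=1  p_k/q_k = 18737/2193
…
k=10  a_k=5  p_k/q_k = 200767/23498
k=11  a_k=5  p_k/q_k = 1040241/121751
k=12  a_k=1  p_k/q_k = 1241008/145249
k=13  a_k=1  p_k/q_k = 2281249/267000
→ (2281249, 267000).  Check: 2281249²=5204097000001, 73·267000²=5204097000000, difference 1.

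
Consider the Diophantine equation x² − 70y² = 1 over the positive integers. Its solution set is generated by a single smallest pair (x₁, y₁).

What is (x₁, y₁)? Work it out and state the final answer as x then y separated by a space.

251 30

√70 = [8; 2,1,2,1,2,16, …], period ℓ=6 (even) → k=5
a_0=8:  p_0=8·1+0=8,  q_0=8·0+1=1
a_1=2:  p_1=2·8+1=17,  q_1=2·1+0=2
a_2=1:  p_2=1·17+8=25,  q_2=1·2+1=3
…
a_4=1:  p_4=1·67+25=92,  q_4=1·8+3=11
a_5=2:  p_5=2·92+67=251,  q_5=2·11+8=30
fundamental: x₁=251, y₁=30  (since 63001 − 70·900 = 1)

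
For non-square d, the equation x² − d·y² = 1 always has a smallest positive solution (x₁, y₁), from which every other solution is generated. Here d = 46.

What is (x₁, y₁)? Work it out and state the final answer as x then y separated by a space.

24335 3588

[6; 1,3,1,1,2,6,2,1,1,3,1,12] for √46; ℓ=12 ⇒ convergent index 11
i=0: a=6 ⇒ p=6, q=1
i=1: a=1 ⇒ p=7, q=1
i=2: a=3 ⇒ p=27, q=4
…
i=4: a=1 ⇒ p=61, q=9
i=5: a=2 ⇒ p=156, q=23
…
i=7: a=2 ⇒ p=2150, q=317
…
i=9: a=1 ⇒ p=5297, q=781
i=10: a=3 ⇒ p=19038, q=2807
i=11: a=1 ⇒ p=24335, q=3588
fundamental: x₁=24335, y₁=3588  (since 592192225 − 46·12873744 = 1)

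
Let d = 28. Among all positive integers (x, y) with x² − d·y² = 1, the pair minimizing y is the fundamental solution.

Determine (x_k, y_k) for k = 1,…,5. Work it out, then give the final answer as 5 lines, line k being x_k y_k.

[5; 3,2,3,10] for √28; ℓ=4 ⇒ convergent index 3
i=0: a=5 ⇒ p=5, q=1
…
i=2: a=2 ⇒ p=37, q=7
i=3: a=3 ⇒ p=127, q=24
fundamental: x₁=127, y₁=24  (since 16129 − 28·576 = 1)
(x_2, y_2) = (127·127 + 28·24·24, 127·24 + 24·127) = (32257, 6096)
(x_3, y_3) = (127·32257 + 28·24·6096, 127·6096 + 24·32257) = (8193151, 1548360)
(x_4, y_4) = (127·8193151 + 28·24·1548360, 127·1548360 + 24·8193151) = (2081028097, 393277344)
(x_5, y_5) = (127·2081028097 + 28·24·393277344, 127·393277344 + 24·2081028097) = (528572943487, 99890897016)

127 24
32257 6096
8193151 1548360
2081028097 393277344
528572943487 99890897016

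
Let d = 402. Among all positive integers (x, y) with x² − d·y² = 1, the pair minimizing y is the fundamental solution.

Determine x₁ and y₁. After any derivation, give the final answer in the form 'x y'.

[20; 20,40] for √402; ℓ=2 ⇒ convergent index 1
i=0: a=20 ⇒ p=20, q=1
i=1: a=20 ⇒ p=401, q=20
→ (401, 20).  Check: 401²=160801, 402·20²=160800, difference 1.

401 20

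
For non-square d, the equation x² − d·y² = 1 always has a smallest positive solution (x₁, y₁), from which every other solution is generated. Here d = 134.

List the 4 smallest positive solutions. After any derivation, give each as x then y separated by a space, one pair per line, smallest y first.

145925 12606
42588211249 3679061100
12429369452874725 1073733982022394
3627511474778900280001 313369262649556627800

d=134: √d = [11; 1,1,2,1,3,…,1,1,22] (ℓ=14, even), read p_13/q_13
i=0: a=11 ⇒ p=11, q=1
…
i=3: a=2 ⇒ p=58, q=5
i=4: a=1 ⇒ p=81, q=7
i=5: a=3 ⇒ p=301, q=26
…
i=8: a=1 ⇒ p=4503, q=389
…
i=12: a=1 ⇒ p=84029, q=7259
i=13: a=1 ⇒ p=145925, q=12606
(x₁, y₁) = (145925, 12606);  145925² − 134·12606² = 1 ✓
(x_2, y_2) = (145925·145925 + 134·12606·12606, 145925·12606 + 12606·145925) = (42588211249, 3679061100)
(x_3, y_3) = (145925·42588211249 + 134·12606·3679061100, 145925·3679061100 + 12606·42588211249) = (12429369452874725, 1073733982022394)
(x_4, y_4) = (145925·12429369452874725 + 134·12606·1073733982022394, 145925·1073733982022394 + 12606·12429369452874725) = (3627511474778900280001, 313369262649556627800)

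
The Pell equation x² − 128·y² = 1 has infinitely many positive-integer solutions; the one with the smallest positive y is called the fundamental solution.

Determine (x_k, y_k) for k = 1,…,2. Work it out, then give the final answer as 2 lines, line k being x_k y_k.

577 51
665857 58854

[11; 3,5,3,22] for √128; ℓ=4 ⇒ convergent index 3
step 0: (11, 1)  from 11·(1,0) + (0,1)
…
step 2: (181, 16)  from 5·(34,3) + (11,1)
step 3: (577, 51)  from 3·(181,16) + (34,3)
(x₁, y₁) = (577, 51);  577² − 128·51² = 1 ✓
(x_2, y_2) = (577·577 + 128·51·51, 577·51 + 51·577) = (665857, 58854)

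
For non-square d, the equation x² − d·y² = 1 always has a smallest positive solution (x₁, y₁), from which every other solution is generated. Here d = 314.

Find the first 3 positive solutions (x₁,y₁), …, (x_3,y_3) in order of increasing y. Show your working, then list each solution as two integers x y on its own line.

[17; 1,2,1,1,2,1,34] for √314; ℓ=7 ⇒ convergent index 13
step 0: (17, 1)  from 17·(1,0) + (0,1)
…
step 3: (71, 4)  from 1·(53,3) + (18,1)
…
step 6: (443, 25)  from 1·(319,18) + (124,7)
step 7: (15381, 868)  from 34·(443,25) + (319,18)
…
step 9: (47029, 2654)  from 2·(15824,893) + (15381,868)
step 10: (62853, 3547)  from 1·(47029,2654) + (15824,893)
…
step 12: (282617, 15949)  from 2·(109882,6201) + (62853,3547)
step 13: (392499, 22150)  from 1·(282617,15949) + (109882,6201)
(x₁, y₁) = (392499, 22150);  392499² − 314·22150² = 1 ✓
(x_2, y_2) = (392499·392499 + 314·22150·22150, 392499·22150 + 22150·392499) = (308110930001, 17387705700)
(x_3, y_3) = (392499·308110930001 + 314·22150·17387705700, 392499·17387705700 + 22150·308110930001) = (241866463828532499, 13649314199066450)

392499 22150
308110930001 17387705700
241866463828532499 13649314199066450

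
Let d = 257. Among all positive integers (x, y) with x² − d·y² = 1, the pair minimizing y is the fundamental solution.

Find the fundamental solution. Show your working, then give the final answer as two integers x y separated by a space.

513 32

[16; 32] for √257; ℓ=1 ⇒ convergent index 1
k=0  a_k=16  p_k/q_k = 16/1
k=1  a_k=32  p_k/q_k = 513/32
→ (513, 32).  Check: 513²=263169, 257·32²=263168, difference 1.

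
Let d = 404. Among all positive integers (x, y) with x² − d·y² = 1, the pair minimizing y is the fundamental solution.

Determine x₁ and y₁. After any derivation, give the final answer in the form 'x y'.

201 10

[20; 10,40] for √404; ℓ=2 ⇒ convergent index 1
k=0  a_k=20  p_k/q_k = 20/1
k=1  a_k=10  p_k/q_k = 201/10
fundamental: x₁=201, y₁=10  (since 40401 − 404·100 = 1)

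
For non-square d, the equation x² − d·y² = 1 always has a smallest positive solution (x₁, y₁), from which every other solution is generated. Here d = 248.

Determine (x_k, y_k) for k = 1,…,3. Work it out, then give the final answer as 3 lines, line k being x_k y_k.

63 4
7937 504
999999 63500

√248 = [15; 1,2,1,30, …], period ℓ=4 (even) → k=3
a_0=15:  p_0=15·1+0=15,  q_0=15·0+1=1
a_1=1:  p_1=1·15+1=16,  q_1=1·1+0=1
a_2=2:  p_2=2·16+15=47,  q_2=2·1+1=3
a_3=1:  p_3=1·47+16=63,  q_3=1·3+1=4
→ (63, 4).  Check: 63²=3969, 248·4²=3968, difference 1.
(x_2, y_2) = (63·63 + 248·4·4, 63·4 + 4·63) = (7937, 504)
(x_3, y_3) = (63·7937 + 248·4·504, 63·504 + 4·7937) = (999999, 63500)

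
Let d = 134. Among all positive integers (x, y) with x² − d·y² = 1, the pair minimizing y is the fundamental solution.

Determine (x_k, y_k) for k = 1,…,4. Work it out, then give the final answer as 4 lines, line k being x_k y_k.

145925 12606
42588211249 3679061100
12429369452874725 1073733982022394
3627511474778900280001 313369262649556627800

√134 = [11; 1,1,2,1,3,…,1,1,22, …], period ℓ=14 (even) → k=13
step 0: (11, 1)  from 11·(1,0) + (0,1)
…
step 4: (81, 7)  from 1·(58,5) + (23,2)
step 5: (301, 26)  from 3·(81,7) + (58,5)
…
step 8: (4503, 389)  from 1·(4121,356) + (382,33)
…
step 12: (84029, 7259)  from 1·(61896,5347) + (22133,1912)
step 13: (145925, 12606)  from 1·(84029,7259) + (61896,5347)
(x₁, y₁) = (145925, 12606);  145925² − 134·12606² = 1 ✓
n=2: (145925,12606)∘(145925,12606) = (145925·145925+134·12606·12606, 145925·12606+12606·145925) = (42588211249,3679061100)
n=3: (42588211249,3679061100)∘(145925,12606) = (145925·42588211249+134·12606·3679061100, 145925·3679061100+12606·42588211249) = (12429369452874725,1073733982022394)
n=4: (12429369452874725,1073733982022394)∘(145925,12606) = (145925·12429369452874725+134·12606·1073733982022394, 145925·1073733982022394+12606·12429369452874725) = (3627511474778900280001,313369262649556627800)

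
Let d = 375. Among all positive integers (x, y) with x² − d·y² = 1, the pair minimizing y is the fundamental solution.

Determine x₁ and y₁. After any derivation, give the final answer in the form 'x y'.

d=375: √d = [19; 2,1,2,1,5,1,2,1,2,38] (ℓ=10, even), read p_9/q_9
a_0=19:  p_0=19·1+0=19,  q_0=19·0+1=1
a_1=2:  p_1=2·19+1=39,  q_1=2·1+0=2
a_2=1:  p_2=1·39+19=58,  q_2=1·2+1=3
…
a_4=1:  p_4=1·155+58=213,  q_4=1·8+3=11
a_5=5:  p_5=5·213+155=1220,  q_5=5·11+8=63
a_6=1:  p_6=1·1220+213=1433,  q_6=1·63+11=74
a_7=2:  p_7=2·1433+1220=4086,  q_7=2·74+63=211
a_8=1:  p_8=1·4086+1433=5519,  q_8=1·211+74=285
a_9=2:  p_9=2·5519+4086=15124,  q_9=2·285+211=781
fundamental: x₁=15124, y₁=781  (since 228735376 − 375·609961 = 1)

15124 781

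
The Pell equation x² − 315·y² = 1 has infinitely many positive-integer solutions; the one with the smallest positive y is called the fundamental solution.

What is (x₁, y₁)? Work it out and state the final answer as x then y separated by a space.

[17; 1,2,1,34] for √315; ℓ=4 ⇒ convergent index 3
a_0=17:  p_0=17·1+0=17,  q_0=17·0+1=1
a_1=1:  p_1=1·17+1=18,  q_1=1·1+0=1
a_2=2:  p_2=2·18+17=53,  q_2=2·1+1=3
a_3=1:  p_3=1·53+18=71,  q_3=1·3+1=4
fundamental: x₁=71, y₁=4  (since 5041 − 315·16 = 1)

71 4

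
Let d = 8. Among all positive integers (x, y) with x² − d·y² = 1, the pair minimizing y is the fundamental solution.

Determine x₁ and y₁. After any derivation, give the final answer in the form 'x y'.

√8 = [2; 1,4, …], period ℓ=2 (even) → k=1
step 0: (2, 1)  from 2·(1,0) + (0,1)
step 1: (3, 1)  from 1·(2,1) + (1,0)
→ (3, 1).  Check: 3²=9, 8·1²=8, difference 1.

3 1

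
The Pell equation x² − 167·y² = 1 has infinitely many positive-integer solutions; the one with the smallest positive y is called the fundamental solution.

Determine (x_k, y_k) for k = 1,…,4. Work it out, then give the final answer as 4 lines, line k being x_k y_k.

168 13
56447 4368
18966024 1467635
6372527617 493120992

d=167: √d = [12; 1,11,1,24] (ℓ=4, even), read p_3/q_3
i=0: a=12 ⇒ p=12, q=1
…
i=2: a=11 ⇒ p=155, q=12
i=3: a=1 ⇒ p=168, q=13
fundamental: x₁=168, y₁=13  (since 28224 − 167·169 = 1)
n=2: (168,13)∘(168,13) = (168·168+167·13·13, 168·13+13·168) = (56447,4368)
n=3: (56447,4368)∘(168,13) = (168·56447+167·13·4368, 168·4368+13·56447) = (18966024,1467635)
n=4: (18966024,1467635)∘(168,13) = (168·18966024+167·13·1467635, 168·1467635+13·18966024) = (6372527617,493120992)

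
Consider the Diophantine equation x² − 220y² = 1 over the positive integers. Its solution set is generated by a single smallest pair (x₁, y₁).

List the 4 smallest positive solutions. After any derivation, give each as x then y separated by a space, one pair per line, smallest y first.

89 6
15841 1068
2819609 190098
501874561 33836376

√220 → a₀=14, period (1,4,1,28); ℓ=4 even so k=3
step 0: (14, 1)  from 14·(1,0) + (0,1)
…
step 2: (74, 5)  from 4·(15,1) + (14,1)
step 3: (89, 6)  from 1·(74,5) + (15,1)
fundamental: x₁=89, y₁=6  (since 7921 − 220·36 = 1)
n=2: (89,6)∘(89,6) = (89·89+220·6·6, 89·6+6·89) = (15841,1068)
n=3: (15841,1068)∘(89,6) = (89·15841+220·6·1068, 89·1068+6·15841) = (2819609,190098)
n=4: (2819609,190098)∘(89,6) = (89·2819609+220·6·190098, 89·190098+6·2819609) = (501874561,33836376)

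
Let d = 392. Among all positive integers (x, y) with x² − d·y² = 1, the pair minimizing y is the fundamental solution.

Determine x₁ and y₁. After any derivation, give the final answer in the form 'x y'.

√392 = [19; 1,3,1,38, …], period ℓ=4 (even) → k=3
k=0  a_k=19  p_k/q_k = 19/1
k=1  a_k=1  p_k/q_k = 20/1
k=2  a_k=3  p_k/q_k = 79/4
k=3  a_k=1  p_k/q_k = 99/5
fundamental: x₁=99, y₁=5  (since 9801 − 392·25 = 1)

99 5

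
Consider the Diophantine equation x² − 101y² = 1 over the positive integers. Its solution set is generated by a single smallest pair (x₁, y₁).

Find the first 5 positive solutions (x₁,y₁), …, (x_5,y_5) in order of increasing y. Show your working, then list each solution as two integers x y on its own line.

[10; 20] for √101; ℓ=1 ⇒ convergent index 1
k=0  a_k=10  p_k/q_k = 10/1
k=1  a_k=20  p_k/q_k = 201/20
(x₁, y₁) = (201, 20);  201² − 101·20² = 1 ✓
(201+20√101)^2 = 80801 + 8040√101
(201+20√101)^3 = 32481801 + 3232060√101
(201+20√101)^4 = 13057603201 + 1299280080√101
(201+20√101)^5 = 5249124005001 + 522307360100√101

201 20
80801 8040
32481801 3232060
13057603201 1299280080
5249124005001 522307360100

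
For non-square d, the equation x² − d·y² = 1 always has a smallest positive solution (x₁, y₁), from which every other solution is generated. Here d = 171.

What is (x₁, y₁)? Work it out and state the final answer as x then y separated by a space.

170 13

[13; 13,26] for √171; ℓ=2 ⇒ convergent index 1
i=0: a=13 ⇒ p=13, q=1
i=1: a=13 ⇒ p=170, q=13
(x₁, y₁) = (170, 13);  170² − 171·13² = 1 ✓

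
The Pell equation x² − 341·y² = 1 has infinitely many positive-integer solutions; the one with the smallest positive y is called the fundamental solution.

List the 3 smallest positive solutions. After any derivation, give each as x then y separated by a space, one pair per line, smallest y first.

10626551 575460
225847172311201 12230310076920
4799952989541519968951 259932027556408030380

√341 → a₀=18, period (2,6,1,8,2,…,6,2,36); ℓ=14 even so k=13
step 0: (18, 1)  from 18·(1,0) + (0,1)
…
step 2: (240, 13)  from 6·(37,2) + (18,1)
…
step 4: (2456, 133)  from 8·(277,15) + (240,13)
step 5: (5189, 281)  from 2·(2456,133) + (277,15)
step 6: (7645, 414)  from 1·(5189,281) + (2456,133)
…
step 8: (28124, 1523)  from 1·(20479,1109) + (7645,414)
…
step 10: (641940, 34763)  from 8·(76727,4155) + (28124,1523)
…
step 12: (4953942, 268271)  from 6·(718667,38918) + (641940,34763)
step 13: (10626551, 575460)  from 2·(4953942,268271) + (718667,38918)
fundamental: x₁=10626551, y₁=575460  (since 112923586155601 − 341·331154211600 = 1)
(10626551+575460√341)^2 = 225847172311201 + 12230310076920√341
(10626551+575460√341)^3 = 4799952989541519968951 + 259932027556408030380√341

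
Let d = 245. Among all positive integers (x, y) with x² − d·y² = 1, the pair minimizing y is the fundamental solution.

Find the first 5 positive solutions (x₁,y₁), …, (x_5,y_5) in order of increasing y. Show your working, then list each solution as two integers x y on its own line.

d=245: √d = [15; 1,1,1,7,6,7,1,1,1,30] (ℓ=10, even), read p_9/q_9
i=0: a=15 ⇒ p=15, q=1
i=1: a=1 ⇒ p=16, q=1
i=2: a=1 ⇒ p=31, q=2
i=3: a=1 ⇒ p=47, q=3
…
i=6: a=7 ⇒ p=15809, q=1010
i=7: a=1 ⇒ p=18016, q=1151
i=8: a=1 ⇒ p=33825, q=2161
i=9: a=1 ⇒ p=51841, q=3312
fundamental: x₁=51841, y₁=3312  (since 2687489281 − 245·10969344 = 1)
n=2: (51841,3312)∘(51841,3312) = (51841·51841+245·3312·3312, 51841·3312+3312·51841) = (5374978561,343394784)
n=3: (5374978561,343394784)∘(51841,3312) = (51841·5374978561+245·3312·343394784, 51841·343394784+3312·5374978561) = (557288527109761,35603857991376)
n=4: (557288527109761,35603857991376)∘(51841,3312) = (51841·557288527109761+245·3312·35603857991376, 51841·35603857991376+3312·557288527109761) = (57780789062419261441,3691479203918451648)
n=5: (57780789062419261441,3691479203918451648)∘(51841,3312) = (51841·57780789062419261441+245·3312·3691479203918451648, 51841·3691479203918451648+3312·57780789062419261441) = (5990827771012465337616001,382739946785069045776560)

51841 3312
5374978561 343394784
557288527109761 35603857991376
57780789062419261441 3691479203918451648
5990827771012465337616001 382739946785069045776560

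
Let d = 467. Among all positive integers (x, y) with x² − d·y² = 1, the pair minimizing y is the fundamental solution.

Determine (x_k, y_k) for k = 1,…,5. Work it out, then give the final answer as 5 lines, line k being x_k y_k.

√467 → a₀=21, period (1,1,1,1,3,…,1,1,42); ℓ=14 even so k=13
k=0  a_k=21  p_k/q_k = 21/1
…
k=5  a_k=3  p_k/q_k = 389/18
…
k=9  a_k=3  p_k/q_k = 275465/12747
k=10  a_k=1  p_k/q_k = 358232/16577
…
k=12  a_k=1  p_k/q_k = 991929/45901
k=13  a_k=1  p_k/q_k = 1625626/75225
(x₁, y₁) = (1625626, 75225);  1625626² − 467·75225² = 1 ✓
n=2: (1625626,75225)∘(1625626,75225) = (1625626·1625626+467·75225·75225, 1625626·75225+75225·1625626) = (5285319783751,244575431700)
n=3: (5285319783751,244575431700)∘(1625626,75225) = (1625626·5285319783751+467·75225·244575431700, 1625626·244575431700+75225·5285319783751) = (17183906517558380626,795176361465413175)
n=4: (17183906517558380626,795176361465413175)∘(1625626,75225) = (1625626·17183906517558380626+467·75225·795176361465413175, 1625626·795176361465413175+75225·17183906517558380626) = (55869210433019434807260001,2585318735566902940613400)
n=5: (55869210433019434807260001,2585318735566902940613400)∘(1625626,75225) = (1625626·55869210433019434807260001+467·75225·2585318735566902940613400, 1625626·2585318735566902940613400+75225·55869210433019434807260001) = (181644882158758119549456134390626,8405522709648569143113732563625)

1625626 75225
5285319783751 244575431700
17183906517558380626 795176361465413175
55869210433019434807260001 2585318735566902940613400
181644882158758119549456134390626 8405522709648569143113732563625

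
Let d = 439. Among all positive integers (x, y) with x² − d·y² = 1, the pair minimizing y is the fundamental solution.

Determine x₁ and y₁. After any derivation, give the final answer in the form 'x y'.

√439 = [20; 1,19,1,40, …], period ℓ=4 (even) → k=3
a_0=20:  p_0=20·1+0=20,  q_0=20·0+1=1
a_1=1:  p_1=1·20+1=21,  q_1=1·1+0=1
a_2=19:  p_2=19·21+20=419,  q_2=19·1+1=20
a_3=1:  p_3=1·419+21=440,  q_3=1·20+1=21
(x₁, y₁) = (440, 21);  440² − 439·21² = 1 ✓

440 21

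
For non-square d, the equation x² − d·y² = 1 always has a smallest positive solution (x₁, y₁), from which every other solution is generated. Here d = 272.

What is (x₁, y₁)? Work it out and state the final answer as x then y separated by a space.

√272 = [16; 2,32, …], period ℓ=2 (even) → k=1
k=0  a_k=16  p_k/q_k = 16/1
k=1  a_k=2  p_k/q_k = 33/2
→ (33, 2).  Check: 33²=1089, 272·2²=1088, difference 1.

33 2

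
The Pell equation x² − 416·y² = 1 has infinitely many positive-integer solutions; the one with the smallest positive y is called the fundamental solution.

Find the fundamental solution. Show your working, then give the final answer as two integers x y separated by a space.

5201 255

d=416: √d = [20; 2,1,1,9,1,1,2,40] (ℓ=8, even), read p_7/q_7
a_0=20:  p_0=20·1+0=20,  q_0=20·0+1=1
…
a_2=1:  p_2=1·41+20=61,  q_2=1·2+1=3
a_3=1:  p_3=1·61+41=102,  q_3=1·3+2=5
a_4=9:  p_4=9·102+61=979,  q_4=9·5+3=48
…
a_6=1:  p_6=1·1081+979=2060,  q_6=1·53+48=101
a_7=2:  p_7=2·2060+1081=5201,  q_7=2·101+53=255
fundamental: x₁=5201, y₁=255  (since 27050401 − 416·65025 = 1)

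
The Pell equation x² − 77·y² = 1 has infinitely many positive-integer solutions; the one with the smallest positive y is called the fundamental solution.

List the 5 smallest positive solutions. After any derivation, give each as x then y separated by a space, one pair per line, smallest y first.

351 40
246401 28080
172973151 19712120
121426905601 13837880160
85241514758751 9714172160200

√77 → a₀=8, period (1,3,2,3,1,16); ℓ=6 even so k=5
i=0: a=8 ⇒ p=8, q=1
i=1: a=1 ⇒ p=9, q=1
…
i=4: a=3 ⇒ p=272, q=31
i=5: a=1 ⇒ p=351, q=40
(x₁, y₁) = (351, 40);  351² − 77·40² = 1 ✓
n=2: (351,40)∘(351,40) = (351·351+77·40·40, 351·40+40·351) = (246401,28080)
n=3: (246401,28080)∘(351,40) = (351·246401+77·40·28080, 351·28080+40·246401) = (172973151,19712120)
n=4: (172973151,19712120)∘(351,40) = (351·172973151+77·40·19712120, 351·19712120+40·172973151) = (121426905601,13837880160)
n=5: (121426905601,13837880160)∘(351,40) = (351·121426905601+77·40·13837880160, 351·13837880160+40·121426905601) = (85241514758751,9714172160200)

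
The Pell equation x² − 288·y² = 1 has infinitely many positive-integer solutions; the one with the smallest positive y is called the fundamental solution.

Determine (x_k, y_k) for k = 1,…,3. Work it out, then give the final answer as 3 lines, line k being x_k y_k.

17 1
577 34
19601 1155

d=288: √d = [16; 1,32] (ℓ=2, even), read p_1/q_1
a_0=16:  p_0=16·1+0=16,  q_0=16·0+1=1
a_1=1:  p_1=1·16+1=17,  q_1=1·1+0=1
→ (17, 1).  Check: 17²=289, 288·1²=288, difference 1.
n=2: (17,1)∘(17,1) = (17·17+288·1·1, 17·1+1·17) = (577,34)
n=3: (577,34)∘(17,1) = (17·577+288·1·34, 17·34+1·577) = (19601,1155)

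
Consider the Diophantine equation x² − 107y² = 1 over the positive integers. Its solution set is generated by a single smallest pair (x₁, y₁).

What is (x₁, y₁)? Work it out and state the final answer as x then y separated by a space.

√107 → a₀=10, period (2,1,9,1,2,20); ℓ=6 even so k=5
i=0: a=10 ⇒ p=10, q=1
…
i=2: a=1 ⇒ p=31, q=3
…
i=4: a=1 ⇒ p=331, q=32
i=5: a=2 ⇒ p=962, q=93
→ (962, 93).  Check: 962²=925444, 107·93²=925443, difference 1.

962 93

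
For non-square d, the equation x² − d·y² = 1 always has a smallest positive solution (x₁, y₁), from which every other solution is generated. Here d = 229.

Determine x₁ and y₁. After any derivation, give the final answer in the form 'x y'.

[15; 7,1,1,7,30] for √229; ℓ=5 ⇒ convergent index 9
k=0  a_k=15  p_k/q_k = 15/1
…
k=2  a_k=1  p_k/q_k = 121/8
k=3  a_k=1  p_k/q_k = 227/15
k=4  a_k=7  p_k/q_k = 1710/113
…
k=7  a_k=1  p_k/q_k = 413926/27353
k=8  a_k=1  p_k/q_k = 776325/51301
k=9  a_k=7  p_k/q_k = 5848201/386460
(x₁, y₁) = (5848201, 386460);  5848201² − 229·386460² = 1 ✓

5848201 386460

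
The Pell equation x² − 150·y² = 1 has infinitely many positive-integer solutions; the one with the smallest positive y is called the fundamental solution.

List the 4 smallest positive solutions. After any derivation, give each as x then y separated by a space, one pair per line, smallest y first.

49 4
4801 392
470449 38412
46099201 3763984

√150 → a₀=12, period (4,24); ℓ=2 even so k=1
k=0  a_k=12  p_k/q_k = 12/1
k=1  a_k=4  p_k/q_k = 49/4
fundamental: x₁=49, y₁=4  (since 2401 − 150·16 = 1)
(x_2, y_2) = (49·49 + 150·4·4, 49·4 + 4·49) = (4801, 392)
(x_3, y_3) = (49·4801 + 150·4·392, 49·392 + 4·4801) = (470449, 38412)
(x_4, y_4) = (49·470449 + 150·4·38412, 49·38412 + 4·470449) = (46099201, 3763984)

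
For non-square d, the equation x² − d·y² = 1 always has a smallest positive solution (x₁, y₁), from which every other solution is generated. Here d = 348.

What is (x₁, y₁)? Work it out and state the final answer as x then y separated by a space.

1567 84

d=348: √d = [18; 1,1,1,8,1,1,1,36] (ℓ=8, even), read p_7/q_7
a_0=18:  p_0=18·1+0=18,  q_0=18·0+1=1
…
a_3=1:  p_3=1·37+19=56,  q_3=1·2+1=3
a_4=8:  p_4=8·56+37=485,  q_4=8·3+2=26
…
a_6=1:  p_6=1·541+485=1026,  q_6=1·29+26=55
a_7=1:  p_7=1·1026+541=1567,  q_7=1·55+29=84
→ (1567, 84).  Check: 1567²=2455489, 348·84²=2455488, difference 1.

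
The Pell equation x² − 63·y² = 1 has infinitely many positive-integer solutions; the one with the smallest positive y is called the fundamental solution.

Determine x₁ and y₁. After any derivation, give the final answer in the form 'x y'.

d=63: √d = [7; 1,14] (ℓ=2, even), read p_1/q_1
a_0=7:  p_0=7·1+0=7,  q_0=7·0+1=1
a_1=1:  p_1=1·7+1=8,  q_1=1·1+0=1
fundamental: x₁=8, y₁=1  (since 64 − 63·1 = 1)

8 1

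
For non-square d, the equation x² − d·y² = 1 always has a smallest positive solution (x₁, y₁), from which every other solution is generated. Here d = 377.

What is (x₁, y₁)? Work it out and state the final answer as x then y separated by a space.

233 12

√377 = [19; 2,2,2,38, …], period ℓ=4 (even) → k=3
k=0  a_k=19  p_k/q_k = 19/1
k=1  a_k=2  p_k/q_k = 39/2
k=2  a_k=2  p_k/q_k = 97/5
k=3  a_k=2  p_k/q_k = 233/12
(x₁, y₁) = (233, 12);  233² − 377·12² = 1 ✓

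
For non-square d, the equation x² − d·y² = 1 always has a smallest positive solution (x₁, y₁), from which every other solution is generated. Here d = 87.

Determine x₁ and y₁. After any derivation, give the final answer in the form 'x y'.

√87 = [9; 3,18, …], period ℓ=2 (even) → k=1
a_0=9:  p_0=9·1+0=9,  q_0=9·0+1=1
a_1=3:  p_1=3·9+1=28,  q_1=3·1+0=3
fundamental: x₁=28, y₁=3  (since 784 − 87·9 = 1)

28 3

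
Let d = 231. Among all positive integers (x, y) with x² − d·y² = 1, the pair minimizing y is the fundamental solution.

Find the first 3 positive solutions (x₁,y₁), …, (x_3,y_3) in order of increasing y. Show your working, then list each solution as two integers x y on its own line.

d=231: √d = [15; 5,30] (ℓ=2, even), read p_1/q_1
i=0: a=15 ⇒ p=15, q=1
i=1: a=5 ⇒ p=76, q=5
→ (76, 5).  Check: 76²=5776, 231·5²=5775, difference 1.
(x_2, y_2) = (76·76 + 231·5·5, 76·5 + 5·76) = (11551, 760)
(x_3, y_3) = (76·11551 + 231·5·760, 76·760 + 5·11551) = (1755676, 115515)

76 5
11551 760
1755676 115515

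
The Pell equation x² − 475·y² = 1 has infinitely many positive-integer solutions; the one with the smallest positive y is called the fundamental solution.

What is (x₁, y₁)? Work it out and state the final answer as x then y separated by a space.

[21; 1,3,1,6,2,6,1,3,1,42] for √475; ℓ=10 ⇒ convergent index 9
step 0: (21, 1)  from 21·(1,0) + (0,1)
…
step 4: (741, 34)  from 6·(109,5) + (87,4)
step 5: (1591, 73)  from 2·(741,34) + (109,5)
step 6: (10287, 472)  from 6·(1591,73) + (741,34)
…
step 8: (45921, 2107)  from 3·(11878,545) + (10287,472)
step 9: (57799, 2652)  from 1·(45921,2107) + (11878,545)
fundamental: x₁=57799, y₁=2652  (since 3340724401 − 475·7033104 = 1)

57799 2652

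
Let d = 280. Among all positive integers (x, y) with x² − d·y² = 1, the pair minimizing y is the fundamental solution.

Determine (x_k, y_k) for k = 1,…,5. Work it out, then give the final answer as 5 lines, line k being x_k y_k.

d=280: √d = [16; 1,2,1,2,1,32] (ℓ=6, even), read p_5/q_5
i=0: a=16 ⇒ p=16, q=1
i=1: a=1 ⇒ p=17, q=1
i=2: a=2 ⇒ p=50, q=3
i=3: a=1 ⇒ p=67, q=4
i=4: a=2 ⇒ p=184, q=11
i=5: a=1 ⇒ p=251, q=15
→ (251, 15).  Check: 251²=63001, 280·15²=63000, difference 1.
n=2: (251,15)∘(251,15) = (251·251+280·15·15, 251·15+15·251) = (126001,7530)
n=3: (126001,7530)∘(251,15) = (251·126001+280·15·7530, 251·7530+15·126001) = (63252251,3780045)
n=4: (63252251,3780045)∘(251,15) = (251·63252251+280·15·3780045, 251·3780045+15·63252251) = (31752504001,1897575060)
n=5: (31752504001,1897575060)∘(251,15) = (251·31752504001+280·15·1897575060, 251·1897575060+15·31752504001) = (15939693756251,952578900075)

251 15
126001 7530
63252251 3780045
31752504001 1897575060
15939693756251 952578900075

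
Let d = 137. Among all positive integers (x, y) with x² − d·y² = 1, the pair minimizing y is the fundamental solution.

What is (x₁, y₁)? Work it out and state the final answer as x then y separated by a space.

d=137: √d = [11; 1,2,2,1,1,2,2,1,22] (ℓ=9, odd), read p_17/q_17
a_0=11:  p_0=11·1+0=11,  q_0=11·0+1=1
…
a_4=1:  p_4=1·82+35=117,  q_4=1·7+3=10
…
a_7=2:  p_7=2·515+199=1229,  q_7=2·44+17=105
…
a_9=22:  p_9=22·1744+1229=39597,  q_9=22·149+105=3383
a_10=1:  p_10=1·39597+1744=41341,  q_10=1·3383+149=3532
a_11=2:  p_11=2·41341+39597=122279,  q_11=2·3532+3383=10447
…
a_16=2:  p_16=2·1796332+694077=4286741,  q_16=2·153471+59299=366241
a_17=1:  p_17=1·4286741+1796332=6083073,  q_17=1·366241+153471=519712
fundamental: x₁=6083073, y₁=519712  (since 37003777123329 − 137·270100562944 = 1)

6083073 519712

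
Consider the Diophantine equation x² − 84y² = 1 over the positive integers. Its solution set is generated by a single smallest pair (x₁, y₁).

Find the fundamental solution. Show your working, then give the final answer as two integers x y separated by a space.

[9; 6,18] for √84; ℓ=2 ⇒ convergent index 1
k=0  a_k=9  p_k/q_k = 9/1
k=1  a_k=6  p_k/q_k = 55/6
(x₁, y₁) = (55, 6);  55² − 84·6² = 1 ✓

55 6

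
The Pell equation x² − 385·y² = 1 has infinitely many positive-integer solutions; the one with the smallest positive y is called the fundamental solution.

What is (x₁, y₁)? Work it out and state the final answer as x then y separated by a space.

d=385: √d = [19; 1,1,1,1,1,…,1,1,38] (ℓ=16, even), read p_15/q_15
k=0  a_k=19  p_k/q_k = 19/1
…
k=2  a_k=1  p_k/q_k = 39/2
…
k=8  a_k=2  p_k/q_k = 2021/103
…
k=10  a_k=3  p_k/q_k = 10262/523
k=11  a_k=1  p_k/q_k = 13009/663
…
k=13  a_k=1  p_k/q_k = 36280/1849
k=14  a_k=1  p_k/q_k = 59551/3035
k=15  a_k=1  p_k/q_k = 95831/4884
(x₁, y₁) = (95831, 4884);  95831² − 385·4884² = 1 ✓

95831 4884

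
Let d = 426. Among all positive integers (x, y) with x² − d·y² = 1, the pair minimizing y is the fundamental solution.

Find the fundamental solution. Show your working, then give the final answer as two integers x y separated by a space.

88751 4300

d=426: √d = [20; 1,1,1,3,2,6,2,3,1,1,1,40] (ℓ=12, even), read p_11/q_11
k=0  a_k=20  p_k/q_k = 20/1
…
k=2  a_k=1  p_k/q_k = 41/2
…
k=4  a_k=3  p_k/q_k = 227/11
…
k=6  a_k=6  p_k/q_k = 3323/161
…
k=8  a_k=3  p_k/q_k = 24809/1202
k=9  a_k=1  p_k/q_k = 31971/1549
k=10  a_k=1  p_k/q_k = 56780/2751
k=11  a_k=1  p_k/q_k = 88751/4300
→ (88751, 4300).  Check: 88751²=7876740001, 426·4300²=7876740000, difference 1.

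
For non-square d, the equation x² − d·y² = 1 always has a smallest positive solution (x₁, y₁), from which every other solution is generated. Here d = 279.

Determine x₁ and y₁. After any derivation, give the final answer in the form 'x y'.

1520 91

[16; 1,2,2,1,2,2,1,32] for √279; ℓ=8 ⇒ convergent index 7
step 0: (16, 1)  from 16·(1,0) + (0,1)
step 1: (17, 1)  from 1·(16,1) + (1,0)
step 2: (50, 3)  from 2·(17,1) + (16,1)
step 3: (117, 7)  from 2·(50,3) + (17,1)
step 4: (167, 10)  from 1·(117,7) + (50,3)
step 5: (451, 27)  from 2·(167,10) + (117,7)
step 6: (1069, 64)  from 2·(451,27) + (167,10)
step 7: (1520, 91)  from 1·(1069,64) + (451,27)
→ (1520, 91).  Check: 1520²=2310400, 279·91²=2310399, difference 1.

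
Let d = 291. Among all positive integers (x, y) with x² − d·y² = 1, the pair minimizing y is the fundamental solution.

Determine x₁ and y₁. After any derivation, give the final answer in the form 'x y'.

290 17

d=291: √d = [17; 17,34] (ℓ=2, even), read p_1/q_1
step 0: (17, 1)  from 17·(1,0) + (0,1)
step 1: (290, 17)  from 17·(17,1) + (1,0)
fundamental: x₁=290, y₁=17  (since 84100 − 291·289 = 1)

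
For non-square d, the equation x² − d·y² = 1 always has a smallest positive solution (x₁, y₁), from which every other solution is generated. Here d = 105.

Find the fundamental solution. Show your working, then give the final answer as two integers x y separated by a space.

41 4

√105 = [10; 4,20, …], period ℓ=2 (even) → k=1
step 0: (10, 1)  from 10·(1,0) + (0,1)
step 1: (41, 4)  from 4·(10,1) + (1,0)
(x₁, y₁) = (41, 4);  41² − 105·4² = 1 ✓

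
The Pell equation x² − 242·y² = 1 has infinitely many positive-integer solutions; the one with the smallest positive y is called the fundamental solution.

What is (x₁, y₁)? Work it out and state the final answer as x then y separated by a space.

19601 1260

[15; 1,1,3,1,14,1,3,1,1,30] for √242; ℓ=10 ⇒ convergent index 9
a_0=15:  p_0=15·1+0=15,  q_0=15·0+1=1
…
a_5=14:  p_5=14·140+109=2069,  q_5=14·9+7=133
…
a_7=3:  p_7=3·2209+2069=8696,  q_7=3·142+133=559
a_8=1:  p_8=1·8696+2209=10905,  q_8=1·559+142=701
a_9=1:  p_9=1·10905+8696=19601,  q_9=1·701+559=1260
(x₁, y₁) = (19601, 1260);  19601² − 242·1260² = 1 ✓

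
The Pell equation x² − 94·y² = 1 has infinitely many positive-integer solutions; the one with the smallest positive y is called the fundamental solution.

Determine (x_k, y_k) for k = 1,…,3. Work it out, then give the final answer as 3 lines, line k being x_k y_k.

√94 → a₀=9, period (1,2,3,1,1,…,2,1,18); ℓ=16 even so k=15
step 0: (9, 1)  from 9·(1,0) + (0,1)
step 1: (10, 1)  from 1·(9,1) + (1,0)
…
step 4: (126, 13)  from 1·(97,10) + (29,3)
…
step 6: (1241, 128)  from 5·(223,23) + (126,13)
step 7: (1464, 151)  from 1·(1241,128) + (223,23)
step 8: (12953, 1336)  from 8·(1464,151) + (1241,128)
…
step 10: (85038, 8771)  from 5·(14417,1487) + (12953,1336)
step 11: (99455, 10258)  from 1·(85038,8771) + (14417,1487)
step 12: (184493, 19029)  from 1·(99455,10258) + (85038,8771)
step 13: (652934, 67345)  from 3·(184493,19029) + (99455,10258)
step 14: (1490361, 153719)  from 2·(652934,67345) + (184493,19029)
step 15: (2143295, 221064)  from 1·(1490361,153719) + (652934,67345)
fundamental: x₁=2143295, y₁=221064  (since 4593713457025 − 94·48869292096 = 1)
(2143295+221064√94)^2 = 9187426914049 + 947610731760√94
(2143295+221064√94)^3 = 39382732335491159615 + 4062018686654877336√94

2143295 221064
9187426914049 947610731760
39382732335491159615 4062018686654877336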